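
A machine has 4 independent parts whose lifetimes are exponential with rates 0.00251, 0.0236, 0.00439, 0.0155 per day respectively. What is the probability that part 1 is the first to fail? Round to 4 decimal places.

0.0546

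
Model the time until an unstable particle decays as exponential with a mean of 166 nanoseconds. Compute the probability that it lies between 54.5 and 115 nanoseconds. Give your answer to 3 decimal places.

0.220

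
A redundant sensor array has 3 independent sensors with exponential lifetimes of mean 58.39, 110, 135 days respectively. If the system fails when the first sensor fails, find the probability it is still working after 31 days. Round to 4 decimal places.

The first failure time is exponential with rate Σλ_i = 1/58.39 + 1/110 + 1/135 = 0.0336245 per day.
P(min > 31) = e^(−0.0336245·31) = e^(−1.0424) ≈ 0.3526.

0.3526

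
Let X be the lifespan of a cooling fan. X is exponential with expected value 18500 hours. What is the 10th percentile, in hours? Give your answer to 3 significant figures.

1950

The rate is λ = 1/18500 = 0.0000540541 per hour.
Set 1 − e^(−λt) = 0.1, so t = −ln(0.9)/λ = 0.10536/0.0000540541 ≈ 1949.17 hours.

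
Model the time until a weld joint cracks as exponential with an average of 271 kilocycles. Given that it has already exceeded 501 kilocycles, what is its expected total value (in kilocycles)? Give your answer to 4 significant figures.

The rate is λ = 1/271 = 0.00369004 per kilocycle.
By memorylessness, E[X | X > 501] = 501 + 1/λ = 501 + 271 = 772 kilocycles.

772.0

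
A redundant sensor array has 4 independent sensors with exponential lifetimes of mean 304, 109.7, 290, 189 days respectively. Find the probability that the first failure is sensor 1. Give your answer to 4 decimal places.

0.1556

Rates: λ_i = 1/mean_i → 0.00328947, 0.00911577, 0.00344828, 0.00529101; Σλ = 0.0211445.
P(sensor 1 first) = λ_1/Σλ = 0.00328947/0.0211445 ≈ 0.1556.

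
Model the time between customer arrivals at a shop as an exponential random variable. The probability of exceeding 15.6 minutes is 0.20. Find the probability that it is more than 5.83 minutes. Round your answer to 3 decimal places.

0.548

e^(−λ·15.6) = 0.20 ⇒ λ = −ln(0.20)/15.6 = 0.103169.
P(X > 5.83) = e^(−0.103169·5.83) = e^(−0.60148) ≈ 0.548.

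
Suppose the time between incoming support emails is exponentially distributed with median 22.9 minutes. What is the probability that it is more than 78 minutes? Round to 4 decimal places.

For an exponential, median = ln(2)/λ, so λ = ln 2 / 22.9 = 0.0302684 per minute.
P(X > 78) = e^(−λ·78) = e^(−2.3609) ≈ 0.0943.

0.0943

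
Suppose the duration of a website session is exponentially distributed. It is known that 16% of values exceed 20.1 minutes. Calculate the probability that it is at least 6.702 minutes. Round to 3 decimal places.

e^(−λ·20.1) = 0.16 ⇒ λ = −ln(0.16)/20.1 = 0.0911732.
P(X > 6.702) = e^(−0.0911732·6.702) = e^(−0.61104) ≈ 0.543.

0.543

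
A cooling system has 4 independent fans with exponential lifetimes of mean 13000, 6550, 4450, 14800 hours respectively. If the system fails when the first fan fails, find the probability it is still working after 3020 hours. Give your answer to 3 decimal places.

0.207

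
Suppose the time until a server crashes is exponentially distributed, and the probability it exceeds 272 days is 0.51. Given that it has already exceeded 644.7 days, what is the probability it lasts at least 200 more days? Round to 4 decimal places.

From e^(−λ·272) = 0.51, λ = −ln(0.51)/272 = 0.00247553.
Memoryless: P(X > 644.7+200 | X > 644.7) = P(X > 200) = e^(−0.00247553·200) ≈ 0.6095.

0.6095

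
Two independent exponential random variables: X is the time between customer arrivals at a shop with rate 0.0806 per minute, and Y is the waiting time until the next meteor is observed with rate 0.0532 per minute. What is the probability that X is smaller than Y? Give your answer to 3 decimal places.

0.602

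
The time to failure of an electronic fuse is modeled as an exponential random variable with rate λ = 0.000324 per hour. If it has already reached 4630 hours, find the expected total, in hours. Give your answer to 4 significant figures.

7716

By memorylessness, E[X | X > 4630] = 4630 + 1/λ = 4630 + 3086.42 = 7716.42 hours.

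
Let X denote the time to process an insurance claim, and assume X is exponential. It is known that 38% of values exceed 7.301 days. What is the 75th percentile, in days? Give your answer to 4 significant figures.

10.46

e^(−λ·7.301) = 0.38 ⇒ λ = −ln(0.38)/7.301 = 0.132528.
75th percentile: 1 − e^(−λt) = 0.75, t = −ln(0.25)/λ = 10.4604 days.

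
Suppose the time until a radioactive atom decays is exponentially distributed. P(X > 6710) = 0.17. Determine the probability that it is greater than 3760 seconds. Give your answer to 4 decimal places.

e^(−λ·6710) = 0.17 ⇒ λ = −ln(0.17)/6710 = 0.000264077.
P(X > 3760) = e^(−0.000264077·3760) = e^(−0.99293) ≈ 0.3705.

0.3705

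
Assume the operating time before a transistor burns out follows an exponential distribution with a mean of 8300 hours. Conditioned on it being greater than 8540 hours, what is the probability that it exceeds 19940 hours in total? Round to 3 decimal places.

0.253

The rate is λ = 1/8300 = 0.000120482 per hour.
By the memoryless property, P(X > 8540+11400 | X > 8540) = P(X > 11400).
P(X > 11400) = e^(−1.3735) ≈ 0.253.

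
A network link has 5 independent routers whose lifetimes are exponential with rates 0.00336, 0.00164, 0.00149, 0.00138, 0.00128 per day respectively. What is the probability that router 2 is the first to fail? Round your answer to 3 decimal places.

The time to first failure is exponential with rate Σλ = 0.00336 + 0.00164 + 0.00149 + 0.00138 + 0.00128 = 0.00915.
P(router 2 first) = λ_2/Σλ = 0.00164/0.00915 ≈ 0.179.

0.179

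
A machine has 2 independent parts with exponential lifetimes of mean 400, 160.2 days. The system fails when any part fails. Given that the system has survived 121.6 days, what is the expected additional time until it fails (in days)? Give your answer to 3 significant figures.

114

First-failure rate Σλ = 1/400 + 1/160.2 = 0.0087422.
By memorylessness the expected residual is 1/Σλ = 114.388 days, regardless of the 121.6 already elapsed.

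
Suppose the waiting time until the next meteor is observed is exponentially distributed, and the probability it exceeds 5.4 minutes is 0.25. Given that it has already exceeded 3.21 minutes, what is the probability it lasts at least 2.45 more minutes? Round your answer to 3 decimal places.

From e^(−λ·5.4) = 0.25, λ = −ln(0.25)/5.4 = 0.256721.
Memoryless: P(X > 3.21+2.45 | X > 3.21) = P(X > 2.45) = e^(−0.256721·2.45) ≈ 0.533.

0.533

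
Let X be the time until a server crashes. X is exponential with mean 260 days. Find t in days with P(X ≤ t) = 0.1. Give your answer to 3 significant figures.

The rate is λ = 1/260 = 0.00384615 per day.
Set 1 − e^(−λt) = 0.1, so t = −ln(0.9)/λ = 0.10536/0.00384615 ≈ 27.3937 days.

27.4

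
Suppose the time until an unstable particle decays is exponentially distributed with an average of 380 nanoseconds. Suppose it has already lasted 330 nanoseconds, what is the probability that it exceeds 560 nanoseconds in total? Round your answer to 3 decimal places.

0.546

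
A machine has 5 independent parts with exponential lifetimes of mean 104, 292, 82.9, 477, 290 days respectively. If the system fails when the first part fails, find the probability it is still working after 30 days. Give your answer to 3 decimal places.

0.399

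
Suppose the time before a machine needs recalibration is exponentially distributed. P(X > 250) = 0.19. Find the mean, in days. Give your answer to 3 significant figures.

151

e^(−λ·250) = 0.19 ⇒ λ = −ln(0.19)/250 = 0.00664292.
Mean = 1/λ = 150.536 days.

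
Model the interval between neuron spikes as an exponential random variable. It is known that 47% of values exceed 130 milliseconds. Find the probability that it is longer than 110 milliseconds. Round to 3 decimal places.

e^(−λ·130) = 0.47 ⇒ λ = −ln(0.47)/130 = 0.00580787.
P(X > 110) = e^(−0.00580787·110) = e^(−0.63887) ≈ 0.528.

0.528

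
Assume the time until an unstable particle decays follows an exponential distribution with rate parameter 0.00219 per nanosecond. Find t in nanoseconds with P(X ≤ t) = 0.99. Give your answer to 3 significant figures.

2100

Set 1 − e^(−λt) = 0.99, so t = −ln(0.01)/λ = 4.6052/0.00219 ≈ 2102.82 nanoseconds.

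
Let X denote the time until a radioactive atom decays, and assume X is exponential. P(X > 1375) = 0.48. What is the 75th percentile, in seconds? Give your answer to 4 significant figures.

2597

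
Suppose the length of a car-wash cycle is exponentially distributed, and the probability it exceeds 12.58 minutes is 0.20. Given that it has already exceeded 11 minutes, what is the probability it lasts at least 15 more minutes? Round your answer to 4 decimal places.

0.1467

From e^(−λ·12.58) = 0.20, λ = −ln(0.20)/12.58 = 0.127936.
Memoryless: P(X > 11+15 | X > 11) = P(X > 15) = e^(−0.127936·15) ≈ 0.1467.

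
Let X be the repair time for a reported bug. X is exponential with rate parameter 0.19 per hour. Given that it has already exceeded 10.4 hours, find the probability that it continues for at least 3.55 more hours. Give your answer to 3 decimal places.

0.509

The exponential is memoryless, so the remaining time is again Exp(λ): the condition X > 10.4 is irrelevant.
P(X > 3.55) = e^(−0.6745) ≈ 0.509.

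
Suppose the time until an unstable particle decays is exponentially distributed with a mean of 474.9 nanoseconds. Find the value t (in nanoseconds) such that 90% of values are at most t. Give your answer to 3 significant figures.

1090

The rate is λ = 1/474.9 = 0.00210571 per nanosecond.
Set 1 − e^(−λt) = 0.9, so t = −ln(0.1)/λ = 2.3026/0.00210571 ≈ 1093.5 nanoseconds.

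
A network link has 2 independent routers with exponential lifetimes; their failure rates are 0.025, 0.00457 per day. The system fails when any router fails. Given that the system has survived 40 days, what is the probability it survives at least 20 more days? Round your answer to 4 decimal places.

Time to first failure ~ Exp(Σλ) with Σλ = 0.02957.
By memorylessness, P(T > 40+20 | T > 40) = P(T > 20) = e^(−0.02957·20) ≈ 0.5536.

0.5536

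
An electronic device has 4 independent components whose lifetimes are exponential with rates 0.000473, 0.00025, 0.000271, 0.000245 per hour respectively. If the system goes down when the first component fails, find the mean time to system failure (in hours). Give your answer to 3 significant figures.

807

The time to first failure is exponential with rate Σλ = 0.000473 + 0.00025 + 0.000271 + 0.000245 = 0.001239.
E[min] = 1/Σλ = 1/0.001239 = 807.103 hours.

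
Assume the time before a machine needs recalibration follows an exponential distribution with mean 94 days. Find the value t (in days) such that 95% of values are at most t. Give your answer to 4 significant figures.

The rate is λ = 1/94 = 0.0106383 per day.
Set 1 − e^(−λt) = 0.95, so t = −ln(0.05)/λ = 2.9957/0.0106383 ≈ 281.599 days.

281.6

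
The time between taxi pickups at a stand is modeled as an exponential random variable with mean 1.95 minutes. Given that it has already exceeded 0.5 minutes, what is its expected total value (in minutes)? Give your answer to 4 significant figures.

2.450

The rate is λ = 1/1.95 = 0.512821 per minute.
By memorylessness, E[X | X > 0.5] = 0.5 + 1/λ = 0.5 + 1.95 = 2.45 minutes.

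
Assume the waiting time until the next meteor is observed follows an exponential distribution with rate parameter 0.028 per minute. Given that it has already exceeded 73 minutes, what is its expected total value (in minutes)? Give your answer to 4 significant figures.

By memorylessness, E[X | X > 73] = 73 + 1/λ = 73 + 35.7143 = 108.714 minutes.

108.7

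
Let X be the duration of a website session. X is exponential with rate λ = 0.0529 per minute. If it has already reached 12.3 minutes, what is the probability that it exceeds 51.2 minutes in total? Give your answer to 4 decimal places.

The exponential is memoryless, so the remaining time is again Exp(λ): the condition X > 12.3 is irrelevant.
P(X > 38.9) = e^(−2.0578) ≈ 0.1277.

0.1277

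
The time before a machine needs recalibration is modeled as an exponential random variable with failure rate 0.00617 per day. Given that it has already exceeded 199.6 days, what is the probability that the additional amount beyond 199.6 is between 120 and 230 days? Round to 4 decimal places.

0.2350

Memoryless: the residual past 199.6 is again Exp(λ).
P(120 < residual < 230) = e^(−λ·120) − e^(−λ·230) = 0.47692 − 0.24193 ≈ 0.2350.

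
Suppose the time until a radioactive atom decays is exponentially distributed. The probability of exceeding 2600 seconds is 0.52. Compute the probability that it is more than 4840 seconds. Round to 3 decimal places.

0.296

e^(−λ·2600) = 0.52 ⇒ λ = −ln(0.52)/2600 = 0.00025151.
P(X > 4840) = e^(−0.00025151·4840) = e^(−1.2173) ≈ 0.296.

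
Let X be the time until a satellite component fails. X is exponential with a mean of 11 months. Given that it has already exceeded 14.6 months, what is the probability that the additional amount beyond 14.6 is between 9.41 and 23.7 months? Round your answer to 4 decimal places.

The rate is λ = 1/11 = 0.0909091 per month.
Memoryless: the residual past 14.6 is again Exp(λ).
P(9.41 < residual < 23.7) = e^(−λ·9.41) − e^(−λ·23.7) = 0.42509 − 0.11596 ≈ 0.3091.

0.3091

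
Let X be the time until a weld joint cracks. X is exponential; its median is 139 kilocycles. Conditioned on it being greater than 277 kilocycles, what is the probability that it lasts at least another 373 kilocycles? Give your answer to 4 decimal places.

For an exponential, median = ln(2)/λ, so λ = ln 2 / 139 = 0.00498667 per kilocycle.
The exponential is memoryless, so the remaining time is again Exp(λ): the condition X > 277 is irrelevant.
P(X > 373) = e^(−1.86) ≈ 0.1557.

0.1557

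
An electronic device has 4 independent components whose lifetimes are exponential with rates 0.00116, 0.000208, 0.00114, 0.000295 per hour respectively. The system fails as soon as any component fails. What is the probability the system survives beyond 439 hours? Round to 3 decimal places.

0.292

The time to first failure is exponential with rate Σλ = 0.00116 + 0.000208 + 0.00114 + 0.000295 = 0.002803.
P(min > 439) = e^(−0.002803·439) = e^(−1.2305) ≈ 0.292.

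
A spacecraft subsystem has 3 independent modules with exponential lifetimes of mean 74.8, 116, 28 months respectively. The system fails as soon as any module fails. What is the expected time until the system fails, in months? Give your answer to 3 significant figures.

17.3

The first failure time is exponential with rate Σλ_i = 1/74.8 + 1/116 + 1/28 = 0.057704 per month.
E[min] = 1/Σλ = 1/0.057704 = 17.3298 months.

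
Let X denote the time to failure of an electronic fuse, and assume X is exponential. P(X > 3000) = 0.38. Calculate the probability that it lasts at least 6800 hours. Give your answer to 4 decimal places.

0.1116

e^(−λ·3000) = 0.38 ⇒ λ = −ln(0.38)/3000 = 0.000322528.
P(X > 6800) = e^(−0.000322528·6800) = e^(−2.1932) ≈ 0.1116.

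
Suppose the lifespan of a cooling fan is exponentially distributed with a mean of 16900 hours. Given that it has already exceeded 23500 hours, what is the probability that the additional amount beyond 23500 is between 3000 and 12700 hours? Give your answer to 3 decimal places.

The rate is λ = 1/16900 = 0.0000591716 per hour.
Memoryless: the residual past 23500 is again Exp(λ).
P(3000 < residual < 12700) = e^(−λ·3000) − e^(−λ·12700) = 0.83735 − 0.47167 ≈ 0.366.

0.366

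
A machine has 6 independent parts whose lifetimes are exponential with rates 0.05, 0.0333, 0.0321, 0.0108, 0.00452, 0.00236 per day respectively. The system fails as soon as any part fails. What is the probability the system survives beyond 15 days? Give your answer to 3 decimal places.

0.136

The time to first failure is exponential with rate Σλ = 0.05 + 0.0333 + 0.0321 + 0.0108 + 0.00452 + 0.00236 = 0.13308.
P(min > 15) = e^(−0.13308·15) = e^(−1.9962) ≈ 0.136.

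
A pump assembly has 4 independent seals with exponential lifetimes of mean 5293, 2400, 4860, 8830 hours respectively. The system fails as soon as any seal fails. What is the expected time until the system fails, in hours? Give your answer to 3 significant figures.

1080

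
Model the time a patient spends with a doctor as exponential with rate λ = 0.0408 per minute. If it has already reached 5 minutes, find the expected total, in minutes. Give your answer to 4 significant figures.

By memorylessness, E[X | X > 5] = 5 + 1/λ = 5 + 24.5098 = 29.5098 minutes.

29.51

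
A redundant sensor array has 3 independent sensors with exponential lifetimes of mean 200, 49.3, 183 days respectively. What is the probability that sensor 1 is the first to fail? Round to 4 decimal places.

Rates: λ_i = 1/mean_i → 0.005, 0.020284, 0.00546448; Σλ = 0.0307485.
P(sensor 1 first) = λ_1/Σλ = 0.005/0.0307485 ≈ 0.1626.

0.1626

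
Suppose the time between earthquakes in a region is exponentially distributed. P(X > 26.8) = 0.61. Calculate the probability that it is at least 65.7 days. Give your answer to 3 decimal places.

e^(−λ·26.8) = 0.61 ⇒ λ = −ln(0.61)/26.8 = 0.0184439.
P(X > 65.7) = e^(−0.0184439·65.7) = e^(−1.2118) ≈ 0.298.

0.298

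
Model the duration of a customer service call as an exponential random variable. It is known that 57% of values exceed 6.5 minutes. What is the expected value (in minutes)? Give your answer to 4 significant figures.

11.56

e^(−λ·6.5) = 0.57 ⇒ λ = −ln(0.57)/6.5 = 0.0864798.
Mean = 1/λ = 11.5634 minutes.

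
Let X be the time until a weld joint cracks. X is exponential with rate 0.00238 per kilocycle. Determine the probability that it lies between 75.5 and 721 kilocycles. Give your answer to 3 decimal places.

0.656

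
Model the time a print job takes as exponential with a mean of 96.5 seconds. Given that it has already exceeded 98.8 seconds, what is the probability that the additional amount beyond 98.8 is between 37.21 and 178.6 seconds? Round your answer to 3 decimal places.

0.523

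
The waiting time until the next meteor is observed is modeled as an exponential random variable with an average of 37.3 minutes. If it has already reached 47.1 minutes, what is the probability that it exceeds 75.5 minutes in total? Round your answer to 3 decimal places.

0.467

The rate is λ = 1/37.3 = 0.0268097 per minute.
P(X > s+t | X > s) = e^(−λ(s+t))/e^(−λs) = e^(−λt), independent of s = 47.1.
P(X > 28.4) = e^(−0.76139) ≈ 0.467.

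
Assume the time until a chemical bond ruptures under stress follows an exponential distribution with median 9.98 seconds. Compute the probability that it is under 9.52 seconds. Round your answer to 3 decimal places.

0.484

For an exponential, median = ln(2)/λ, so λ = ln 2 / 9.98 = 0.0694536 per second.
P(X ≤ 9.52) = 1 − e^(−λ·9.52) = 1 − e^(−0.6612) ≈ 0.484.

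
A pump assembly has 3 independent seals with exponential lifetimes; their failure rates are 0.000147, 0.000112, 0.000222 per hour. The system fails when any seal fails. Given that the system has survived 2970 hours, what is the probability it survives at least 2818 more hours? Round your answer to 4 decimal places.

Time to first failure ~ Exp(Σλ) with Σλ = 0.000481.
By memorylessness, P(T > 2970+2818 | T > 2970) = P(T > 2818) = e^(−0.000481·2818) ≈ 0.2578.

0.2578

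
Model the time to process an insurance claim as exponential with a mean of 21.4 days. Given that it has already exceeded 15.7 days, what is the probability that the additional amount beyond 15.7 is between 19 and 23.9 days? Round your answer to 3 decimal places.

The rate is λ = 1/21.4 = 0.046729 per day.
Memoryless: the residual past 15.7 is again Exp(λ).
P(19 < residual < 23.9) = e^(−λ·19) − e^(−λ·23.9) = 0.41154 − 0.32732 ≈ 0.084.

0.084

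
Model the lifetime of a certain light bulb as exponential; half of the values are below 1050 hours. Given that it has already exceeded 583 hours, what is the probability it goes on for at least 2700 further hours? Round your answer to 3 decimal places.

For an exponential, median = ln(2)/λ, so λ = ln 2 / 1050 = 0.00066014 per hour.
By the memoryless property, P(X > 583+2700 | X > 583) = P(X > 2700).
P(X > 2700) = e^(−1.7824) ≈ 0.168.

0.168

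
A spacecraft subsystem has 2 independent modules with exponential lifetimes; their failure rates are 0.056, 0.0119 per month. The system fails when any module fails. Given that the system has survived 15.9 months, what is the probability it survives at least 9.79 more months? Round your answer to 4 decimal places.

0.5144

Time to first failure ~ Exp(Σλ) with Σλ = 0.0679.
By memorylessness, P(T > 15.9+9.79 | T > 15.9) = P(T > 9.79) = e^(−0.0679·9.79) ≈ 0.5144.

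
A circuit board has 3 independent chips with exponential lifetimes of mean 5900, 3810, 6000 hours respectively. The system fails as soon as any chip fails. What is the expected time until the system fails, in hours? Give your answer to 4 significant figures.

The first failure time is exponential with rate Σλ_i = 1/5900 + 1/3810 + 1/6000 = 0.000598625 per hour.
E[min] = 1/Σλ = 1/0.000598625 = 1670.49 hours.

1670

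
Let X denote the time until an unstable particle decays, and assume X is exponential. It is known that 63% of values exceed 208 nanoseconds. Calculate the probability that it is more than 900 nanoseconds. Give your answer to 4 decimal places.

0.1354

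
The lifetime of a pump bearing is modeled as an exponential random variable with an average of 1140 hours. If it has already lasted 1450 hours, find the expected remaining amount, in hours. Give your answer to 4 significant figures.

1140

The rate is λ = 1/1140 = 0.000877193 per hour.
By memorylessness, the remaining amount past any threshold is again Exp(λ) with mean 1/λ = 1140 hours.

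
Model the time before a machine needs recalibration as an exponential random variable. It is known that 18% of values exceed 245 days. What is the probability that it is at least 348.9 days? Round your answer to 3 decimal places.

0.087

e^(−λ·245) = 0.18 ⇒ λ = −ln(0.18)/245 = 0.00699918.
P(X > 348.9) = e^(−0.00699918·348.9) = e^(−2.442) ≈ 0.087.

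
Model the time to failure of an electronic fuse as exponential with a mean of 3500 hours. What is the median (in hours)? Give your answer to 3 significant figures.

2430

The rate is λ = 1/3500 = 0.000285714 per hour.
Set 1 − e^(−λt) = 0.5, so t = −ln(0.5)/λ = 0.69315/0.000285714 ≈ 2426.02 hours.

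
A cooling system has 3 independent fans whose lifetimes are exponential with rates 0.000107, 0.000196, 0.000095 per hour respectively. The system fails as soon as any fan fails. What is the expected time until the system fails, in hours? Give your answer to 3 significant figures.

2510

The time to first failure is exponential with rate Σλ = 0.000107 + 0.000196 + 0.000095 = 0.000398.
E[min] = 1/Σλ = 1/0.000398 = 2512.56 hours.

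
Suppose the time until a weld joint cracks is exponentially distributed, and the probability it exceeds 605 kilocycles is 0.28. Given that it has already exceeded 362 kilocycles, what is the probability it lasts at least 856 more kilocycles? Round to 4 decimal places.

From e^(−λ·605) = 0.28, λ = −ln(0.28)/605 = 0.00210408.
Memoryless: P(X > 362+856 | X > 362) = P(X > 856) = e^(−0.00210408·856) ≈ 0.1651.

0.1651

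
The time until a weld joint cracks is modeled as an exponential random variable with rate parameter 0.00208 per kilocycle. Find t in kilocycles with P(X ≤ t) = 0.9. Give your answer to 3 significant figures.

1110

Set 1 − e^(−λt) = 0.9, so t = −ln(0.1)/λ = 2.3026/0.00208 ≈ 1107.01 kilocycles.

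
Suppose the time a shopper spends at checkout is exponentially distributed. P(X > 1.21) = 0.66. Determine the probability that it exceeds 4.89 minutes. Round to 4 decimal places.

e^(−λ·1.21) = 0.66 ⇒ λ = −ln(0.66)/1.21 = 0.343401.
P(X > 4.89) = e^(−0.343401·4.89) = e^(−1.6792) ≈ 0.1865.

0.1865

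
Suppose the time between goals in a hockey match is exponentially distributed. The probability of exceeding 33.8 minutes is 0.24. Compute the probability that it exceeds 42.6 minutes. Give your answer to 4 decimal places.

0.1655

e^(−λ·33.8) = 0.24 ⇒ λ = −ln(0.24)/33.8 = 0.0422224.
P(X > 42.6) = e^(−0.0422224·42.6) = e^(−1.7987) ≈ 0.1655.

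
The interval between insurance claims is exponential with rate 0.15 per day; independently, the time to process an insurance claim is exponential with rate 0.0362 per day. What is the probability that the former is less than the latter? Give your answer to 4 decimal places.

0.8056

λ_1 = 0.15, λ_2 = 0.0362.
For independent exponentials, P(the former < the latter) = λ_1/(λ_1+λ_2) = 0.15/0.1862 ≈ 0.8056.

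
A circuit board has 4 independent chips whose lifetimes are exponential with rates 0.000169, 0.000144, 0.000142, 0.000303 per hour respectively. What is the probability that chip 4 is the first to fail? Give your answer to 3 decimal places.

The time to first failure is exponential with rate Σλ = 0.000169 + 0.000144 + 0.000142 + 0.000303 = 0.000758.
P(chip 4 first) = λ_4/Σλ = 0.000303/0.000758 ≈ 0.400.

0.400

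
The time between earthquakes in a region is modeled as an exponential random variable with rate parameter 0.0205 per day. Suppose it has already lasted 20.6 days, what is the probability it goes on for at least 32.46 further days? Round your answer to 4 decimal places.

0.5141

By the memoryless property, P(X > 20.6+32.46 | X > 20.6) = P(X > 32.46).
P(X > 32.46) = e^(−0.66543) ≈ 0.5141.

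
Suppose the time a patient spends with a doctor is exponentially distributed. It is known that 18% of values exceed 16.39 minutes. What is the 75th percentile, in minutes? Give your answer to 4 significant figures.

13.25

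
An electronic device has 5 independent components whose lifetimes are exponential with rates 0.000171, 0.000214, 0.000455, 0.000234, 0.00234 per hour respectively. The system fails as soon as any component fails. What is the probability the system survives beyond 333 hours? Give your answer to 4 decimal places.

0.3208

The time to first failure is exponential with rate Σλ = 0.000171 + 0.000214 + 0.000455 + 0.000234 + 0.00234 = 0.003414.
P(min > 333) = e^(−0.003414·333) = e^(−1.1369) ≈ 0.3208.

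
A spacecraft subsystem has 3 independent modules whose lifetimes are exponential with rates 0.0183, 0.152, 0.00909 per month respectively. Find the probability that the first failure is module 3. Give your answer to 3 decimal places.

0.051

The time to first failure is exponential with rate Σλ = 0.0183 + 0.152 + 0.00909 = 0.17939.
P(module 3 first) = λ_3/Σλ = 0.00909/0.17939 ≈ 0.051.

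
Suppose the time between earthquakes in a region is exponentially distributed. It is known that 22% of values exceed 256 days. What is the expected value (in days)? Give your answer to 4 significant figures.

169.1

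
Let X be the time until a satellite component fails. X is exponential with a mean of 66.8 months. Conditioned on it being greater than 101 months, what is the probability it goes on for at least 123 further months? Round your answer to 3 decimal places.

0.159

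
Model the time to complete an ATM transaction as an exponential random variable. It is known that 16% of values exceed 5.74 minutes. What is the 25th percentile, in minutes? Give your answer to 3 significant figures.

0.901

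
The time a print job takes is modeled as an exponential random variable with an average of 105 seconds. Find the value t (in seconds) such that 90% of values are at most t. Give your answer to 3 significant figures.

242

The rate is λ = 1/105 = 0.00952381 per second.
Set 1 − e^(−λt) = 0.9, so t = −ln(0.1)/λ = 2.3026/0.00952381 ≈ 241.771 seconds.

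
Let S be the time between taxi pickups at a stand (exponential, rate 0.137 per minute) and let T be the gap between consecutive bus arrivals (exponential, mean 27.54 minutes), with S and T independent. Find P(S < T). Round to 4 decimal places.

λ_1 = 0.137, λ_2 = 1/27.54 = 0.0363108.
For independent exponentials, P(S < T) = λ_1/(λ_1+λ_2) = 0.137/0.173311 ≈ 0.7905.

0.7905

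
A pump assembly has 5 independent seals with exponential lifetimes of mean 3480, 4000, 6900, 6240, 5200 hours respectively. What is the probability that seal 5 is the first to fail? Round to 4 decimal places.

Rates: λ_i = 1/mean_i → 0.000287356, 0.00025, 0.000144928, 0.000160256, 0.000192308; Σλ = 0.00103485.
P(seal 5 first) = λ_5/Σλ = 0.000192308/0.00103485 ≈ 0.1858.

0.1858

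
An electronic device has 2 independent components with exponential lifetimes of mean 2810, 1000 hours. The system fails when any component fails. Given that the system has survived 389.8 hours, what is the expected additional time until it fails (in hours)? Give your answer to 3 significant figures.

738

First-failure rate Σλ = 1/2810 + 1/1000 = 0.00135587.
By memorylessness the expected residual is 1/Σλ = 737.533 hours, regardless of the 389.8 already elapsed.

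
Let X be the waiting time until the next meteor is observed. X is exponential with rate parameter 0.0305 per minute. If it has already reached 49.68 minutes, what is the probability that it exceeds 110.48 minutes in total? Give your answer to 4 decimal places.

0.1565

P(X > s+t | X > s) = e^(−λ(s+t))/e^(−λs) = e^(−λt), independent of s = 49.68.
P(X > 60.8) = e^(−1.8544) ≈ 0.1565.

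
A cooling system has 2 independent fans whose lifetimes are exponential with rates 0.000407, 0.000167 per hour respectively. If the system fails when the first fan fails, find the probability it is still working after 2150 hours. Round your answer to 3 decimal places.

The time to first failure is exponential with rate Σλ = 0.000407 + 0.000167 = 0.000574.
P(min > 2150) = e^(−0.000574·2150) = e^(−1.2341) ≈ 0.291.

0.291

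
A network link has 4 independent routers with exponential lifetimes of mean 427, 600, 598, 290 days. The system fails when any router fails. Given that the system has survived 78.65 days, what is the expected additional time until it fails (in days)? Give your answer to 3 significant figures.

110

First-failure rate Σλ = 1/427 + 1/600 + 1/598 + 1/290 = 0.0091291.
By memorylessness the expected residual is 1/Σλ = 109.54 days, regardless of the 78.65 already elapsed.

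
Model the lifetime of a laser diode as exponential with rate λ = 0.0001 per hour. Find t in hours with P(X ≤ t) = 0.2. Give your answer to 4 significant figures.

Set 1 − e^(−λt) = 0.2, so t = −ln(0.8)/λ = 0.22314/0.0001 ≈ 2231.44 hours.

2231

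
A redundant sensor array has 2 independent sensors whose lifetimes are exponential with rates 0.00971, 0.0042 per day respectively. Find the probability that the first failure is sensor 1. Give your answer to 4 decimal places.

0.6981

The time to first failure is exponential with rate Σλ = 0.00971 + 0.0042 = 0.01391.
P(sensor 1 first) = λ_1/Σλ = 0.00971/0.01391 ≈ 0.6981.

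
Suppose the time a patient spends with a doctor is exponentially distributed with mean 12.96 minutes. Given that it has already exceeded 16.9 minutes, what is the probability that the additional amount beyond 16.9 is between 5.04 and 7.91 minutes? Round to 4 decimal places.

0.1346

The rate is λ = 1/12.96 = 0.0771605 per minute.
Memoryless: the residual past 16.9 is again Exp(λ).
P(5.04 < residual < 7.91) = e^(−λ·5.04) − e^(−λ·7.91) = 0.67781 − 0.54317 ≈ 0.1346.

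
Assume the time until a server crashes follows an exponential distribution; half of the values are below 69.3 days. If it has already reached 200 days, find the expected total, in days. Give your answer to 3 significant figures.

For an exponential, median = ln(2)/λ, so λ = ln 2 / 69.3 = 0.0100021 per day.
By memorylessness, E[X | X > 200] = 200 + 1/λ = 200 + 99.9788 = 299.979 days.

300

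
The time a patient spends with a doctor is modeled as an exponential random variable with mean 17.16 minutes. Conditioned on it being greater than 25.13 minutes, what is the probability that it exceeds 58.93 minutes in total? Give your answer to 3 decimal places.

The rate is λ = 1/17.16 = 0.0582751 per minute.
The exponential is memoryless, so the remaining time is again Exp(λ): the condition X > 25.13 is irrelevant.
P(X > 33.8) = e^(−1.9697) ≈ 0.139.

0.139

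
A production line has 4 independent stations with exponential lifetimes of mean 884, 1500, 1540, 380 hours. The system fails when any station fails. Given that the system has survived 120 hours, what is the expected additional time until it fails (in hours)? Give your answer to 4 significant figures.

First-failure rate Σλ = 1/884 + 1/1500 + 1/1540 + 1/380 = 0.00507882.
By memorylessness the expected residual is 1/Σλ = 196.896 hours, regardless of the 120 already elapsed.

196.9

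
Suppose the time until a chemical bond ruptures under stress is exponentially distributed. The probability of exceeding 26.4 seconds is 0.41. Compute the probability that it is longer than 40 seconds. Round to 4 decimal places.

0.2590

e^(−λ·26.4) = 0.41 ⇒ λ = −ln(0.41)/26.4 = 0.0337727.
P(X > 40) = e^(−0.0337727·40) = e^(−1.3509) ≈ 0.2590.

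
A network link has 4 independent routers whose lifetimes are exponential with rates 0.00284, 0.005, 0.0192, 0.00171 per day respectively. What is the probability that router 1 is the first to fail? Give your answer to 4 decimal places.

The time to first failure is exponential with rate Σλ = 0.00284 + 0.005 + 0.0192 + 0.00171 = 0.02875.
P(router 1 first) = λ_1/Σλ = 0.00284/0.02875 ≈ 0.0988.

0.0988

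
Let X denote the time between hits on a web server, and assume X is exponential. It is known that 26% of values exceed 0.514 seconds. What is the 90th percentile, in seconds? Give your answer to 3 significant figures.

0.879

e^(−λ·0.514) = 0.26 ⇒ λ = −ln(0.26)/0.514 = 2.62077.
90th percentile: 1 − e^(−λt) = 0.9, t = −ln(0.1)/λ = 0.878592 seconds.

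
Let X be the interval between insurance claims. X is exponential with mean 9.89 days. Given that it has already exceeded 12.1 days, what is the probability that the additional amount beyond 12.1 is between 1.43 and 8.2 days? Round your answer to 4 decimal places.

0.4289

The rate is λ = 1/9.89 = 0.101112 per day.
Memoryless: the residual past 12.1 is again Exp(λ).
P(1.43 < residual < 8.2) = e^(−λ·1.43) − e^(−λ·8.2) = 0.86538 − 0.43643 ≈ 0.4289.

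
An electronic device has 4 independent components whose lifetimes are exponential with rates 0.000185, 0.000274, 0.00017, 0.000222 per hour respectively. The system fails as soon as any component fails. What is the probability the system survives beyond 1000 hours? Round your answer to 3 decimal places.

The time to first failure is exponential with rate Σλ = 0.000185 + 0.000274 + 0.00017 + 0.000222 = 0.000851.
P(min > 1000) = e^(−0.000851·1000) = e^(−0.851) ≈ 0.427.

0.427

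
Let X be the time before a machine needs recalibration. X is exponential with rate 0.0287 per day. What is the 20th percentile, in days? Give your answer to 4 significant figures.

Set 1 − e^(−λt) = 0.2, so t = −ln(0.8)/λ = 0.22314/0.0287 ≈ 7.77504 days.

7.775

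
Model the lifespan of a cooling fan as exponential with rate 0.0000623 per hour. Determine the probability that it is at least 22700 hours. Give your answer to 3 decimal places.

P(X > 22700) = e^(−λ·22700) = e^(−1.4142) ≈ 0.243.

0.243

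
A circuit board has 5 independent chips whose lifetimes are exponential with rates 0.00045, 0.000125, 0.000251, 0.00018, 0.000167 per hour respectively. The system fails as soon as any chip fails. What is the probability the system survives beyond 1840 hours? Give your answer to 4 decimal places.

The time to first failure is exponential with rate Σλ = 0.00045 + 0.000125 + 0.000251 + 0.00018 + 0.000167 = 0.001173.
P(min > 1840) = e^(−0.001173·1840) = e^(−2.1583) ≈ 0.1155.

0.1155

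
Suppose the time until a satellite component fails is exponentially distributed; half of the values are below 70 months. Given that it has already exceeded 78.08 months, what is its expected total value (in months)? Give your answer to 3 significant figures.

For an exponential, median = ln(2)/λ, so λ = ln 2 / 70 = 0.0099021 per month.
By memorylessness, E[X | X > 78.08] = 78.08 + 1/λ = 78.08 + 100.989 = 179.069 months.

179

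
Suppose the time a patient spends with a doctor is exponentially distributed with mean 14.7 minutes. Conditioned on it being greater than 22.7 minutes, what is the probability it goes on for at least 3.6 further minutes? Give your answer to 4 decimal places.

0.7828

The rate is λ = 1/14.7 = 0.0680272 per minute.
The exponential is memoryless, so the remaining time is again Exp(λ): the condition X > 22.7 is irrelevant.
P(X > 3.6) = e^(−0.2449) ≈ 0.7828.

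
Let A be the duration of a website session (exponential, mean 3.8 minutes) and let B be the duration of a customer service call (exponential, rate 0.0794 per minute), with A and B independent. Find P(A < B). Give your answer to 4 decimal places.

λ_1 = 1/3.8 = 0.263158, λ_2 = 0.0794.
For independent exponentials, P(A < B) = λ_1/(λ_1+λ_2) = 0.263158/0.342558 ≈ 0.7682.

0.7682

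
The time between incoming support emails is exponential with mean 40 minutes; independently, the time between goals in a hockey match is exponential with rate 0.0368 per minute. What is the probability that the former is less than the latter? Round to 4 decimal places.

λ_1 = 1/40 = 0.025, λ_2 = 0.0368.
For independent exponentials, P(the former < the latter) = λ_1/(λ_1+λ_2) = 0.025/0.0618 ≈ 0.4045.

0.4045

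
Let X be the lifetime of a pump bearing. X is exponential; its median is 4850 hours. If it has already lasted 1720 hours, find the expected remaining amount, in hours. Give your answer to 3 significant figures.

For an exponential, median = ln(2)/λ, so λ = ln 2 / 4850 = 0.000142917 per hour.
By memorylessness, the remaining amount past any threshold is again Exp(λ) with mean 1/λ = 6997.07 hours.

7000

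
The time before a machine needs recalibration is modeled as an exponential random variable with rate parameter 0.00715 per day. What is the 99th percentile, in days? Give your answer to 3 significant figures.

Set 1 − e^(−λt) = 0.99, so t = −ln(0.01)/λ = 4.6052/0.00715 ≈ 644.08 days.

644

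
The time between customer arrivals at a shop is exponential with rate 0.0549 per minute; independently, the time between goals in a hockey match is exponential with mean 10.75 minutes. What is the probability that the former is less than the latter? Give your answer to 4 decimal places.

λ_1 = 0.0549, λ_2 = 1/10.75 = 0.0930233.
For independent exponentials, P(the former < the latter) = λ_1/(λ_1+λ_2) = 0.0549/0.147923 ≈ 0.3711.

0.3711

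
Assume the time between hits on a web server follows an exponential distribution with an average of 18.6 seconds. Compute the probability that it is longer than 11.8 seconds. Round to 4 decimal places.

0.5302

The rate is λ = 1/18.6 = 0.0537634 per second.
P(X > 11.8) = e^(−λ·11.8) = e^(−0.63441) ≈ 0.5302.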